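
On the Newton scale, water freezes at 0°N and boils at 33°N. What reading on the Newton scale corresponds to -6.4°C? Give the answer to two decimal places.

Linearly onto the Newton scale: 0 + (-6.4000 / 100) × (33 - 0) = -2.11°N.

-2.11°N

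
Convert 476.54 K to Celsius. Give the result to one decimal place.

203.4°C

In Celsius: 476.54 - 273.15 = 203.3900°C.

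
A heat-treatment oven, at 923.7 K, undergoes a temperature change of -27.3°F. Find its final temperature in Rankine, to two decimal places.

Initial temperature in Celsius: 923.7 - 273.15 = 650.5500°C.
The 27.3°F change is an interval, so only the factor 5/9 applies: -27.3 × 5/9 = -15.1667°C.
Final Celsius temperature: 650.5500 - 15.1667 = 635.3833°C.
In Rankine: 635.3833 × 1.8 + 491.67 = 1635.36°R.

1635.36°R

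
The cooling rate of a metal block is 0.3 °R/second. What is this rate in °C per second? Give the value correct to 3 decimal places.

0.167 °C/second

The quantity depends on a temperature interval, so only the ratio of degree sizes applies; the offset between the scales is irrelevant.
A change of 1°R is a change of 5/9°C, so 0.3 × 5/9 = 0.167.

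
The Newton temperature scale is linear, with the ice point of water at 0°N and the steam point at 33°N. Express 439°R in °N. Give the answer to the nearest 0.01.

-9.66°N

First in Celsius: (439 - 491.67) × 5/9 = -29.2611°C.
Linearly onto the Newton scale: 0 + (-29.2611 / 100) × (33 - 0) = -9.66°N.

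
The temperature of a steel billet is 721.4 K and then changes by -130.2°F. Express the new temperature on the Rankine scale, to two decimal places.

Initial temperature in Celsius: 721.4 - 273.15 = 448.2500°C.
The 130.2°F change is an interval, so only the factor 5/9 applies: -130.2 × 5/9 = -72.3333°C.
Final Celsius temperature: 448.2500 - 72.3333 = 375.9167°C.
In Rankine: 375.9167 × 1.8 + 491.67 = 1168.32°R.

1168.32°R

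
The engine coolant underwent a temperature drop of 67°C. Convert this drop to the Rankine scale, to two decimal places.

Only the scale ratio 1.8 matters for a change in temperature.
67 × 1.8 = 120.60.

120.60°R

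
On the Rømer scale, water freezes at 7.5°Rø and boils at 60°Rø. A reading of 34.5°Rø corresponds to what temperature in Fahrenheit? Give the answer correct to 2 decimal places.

Linear interpolation between the fixed points: C = (34.5 - 7.5) × 100 / (60 - 7.5) = 51.4286°C.
Then 51.4286 × 1.8 + 32 = 124.57°F.

124.57°F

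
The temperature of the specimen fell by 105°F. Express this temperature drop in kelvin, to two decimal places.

Only the scale ratio 5/9 matters for a change in temperature.
105 × 5/9 = 58.33.

58.33 K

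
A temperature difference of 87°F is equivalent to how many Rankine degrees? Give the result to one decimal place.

87.0°R

Fahrenheit and Rankine degrees are the same size, so the interval is unchanged: 87.0.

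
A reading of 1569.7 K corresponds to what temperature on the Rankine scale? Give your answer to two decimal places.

In Celsius: 1569.7 - 273.15 = 1296.5500°C.
In Rankine: 1296.5500 × 1.8 + 491.67 = 2825.46°R.

2825.46°R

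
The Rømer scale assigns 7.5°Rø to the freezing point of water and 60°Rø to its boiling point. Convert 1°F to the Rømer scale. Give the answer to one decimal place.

-1.5°Rø

First in Celsius: (1 - 32) × 5/9 = -17.2222°C.
Linearly onto the Rømer scale: 7.5 + (-17.2222 / 100) × (60 - 7.5) = -1.5°Rø.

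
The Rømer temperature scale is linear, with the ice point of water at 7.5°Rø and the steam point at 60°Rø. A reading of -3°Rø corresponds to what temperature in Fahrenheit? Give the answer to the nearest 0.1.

-4.0°F

Linear interpolation between the fixed points: C = (-3 - 7.5) × 100 / (60 - 7.5) = -20.0000°C.
Then -20.0000 × 1.8 + 32 = -4.0°F.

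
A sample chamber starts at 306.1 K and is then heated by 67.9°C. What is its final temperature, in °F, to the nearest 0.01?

Initial temperature in Celsius: 306.1 - 273.15 = 32.9500°C.
Final Celsius temperature: 32.9500 + 67.9000 = 100.8500°C.
In Fahrenheit: 100.8500 × 1.8 + 32 = 213.53°F.

213.53°F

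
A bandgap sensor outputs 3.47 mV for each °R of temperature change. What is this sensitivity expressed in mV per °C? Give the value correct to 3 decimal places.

6.246 mV per °C

Since only a temperature interval is involved, the additive offset between the scales drops out.
A change of 1°C is a change of 1.8°R, so per °C the value is 3.47 × 1.8 = 6.246.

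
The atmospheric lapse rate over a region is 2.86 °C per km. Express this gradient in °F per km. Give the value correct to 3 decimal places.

The quantity depends on a temperature interval, so only the ratio of degree sizes applies; the offset between the scales is irrelevant.
A change of 1°C is a change of 1.8°F, so 2.86 × 1.8 = 5.148.

5.148 °F/km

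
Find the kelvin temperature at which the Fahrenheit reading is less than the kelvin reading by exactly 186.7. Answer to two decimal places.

Let K be the kelvin reading. The Fahrenheit reading is F = 1.8·K - 459.67.
Require F - K = -186.7: (0.8)·K - 459.67 = -186.7.
K = (-186.7 + 459.67) / (0.8) = 341.21.

341.21 K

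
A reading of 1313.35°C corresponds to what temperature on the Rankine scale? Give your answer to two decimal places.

2855.70°R

In Rankine: 1313.3500 × 1.8 + 491.67 = 2855.70°R.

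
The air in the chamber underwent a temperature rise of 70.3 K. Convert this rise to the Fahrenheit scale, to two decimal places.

126.54°F

An interval of 1 K corresponds to 1.8°F.
70.3 × 1.8 = 126.54.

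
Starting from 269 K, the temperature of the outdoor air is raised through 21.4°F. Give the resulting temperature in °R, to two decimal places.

505.60°R

Initial temperature in Celsius: 269 - 273.15 = -4.1500°C.
The 21.4°F change is an interval, so only the factor 5/9 applies: +21.4 × 5/9 = +11.8889°C.
Final Celsius temperature: -4.1500 + 11.8889 = 7.7389°C.
In Rankine: 7.7389 × 1.8 + 491.67 = 505.60°R.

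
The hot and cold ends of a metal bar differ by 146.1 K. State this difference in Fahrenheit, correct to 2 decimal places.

262.98°F

Only the scale ratio 1.8 matters for a change in temperature.
146.1 × 1.8 = 262.98.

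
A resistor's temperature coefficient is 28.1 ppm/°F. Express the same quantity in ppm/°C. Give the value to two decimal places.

The quantity depends on a temperature interval, so only the ratio of degree sizes applies; the offset between the scales is irrelevant.
A change of 1°C is a change of 1.8°F, so per °C the value is 28.1 × 1.8 = 50.58.

50.58 ppm/°C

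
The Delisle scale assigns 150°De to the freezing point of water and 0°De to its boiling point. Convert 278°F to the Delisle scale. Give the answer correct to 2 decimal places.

-55.00°De

First in Celsius: (278 - 32) × 5/9 = 136.6667°C.
Linearly onto the Delisle scale: 150 + (136.6667 / 100) × (0 - 150) = -55.00°De.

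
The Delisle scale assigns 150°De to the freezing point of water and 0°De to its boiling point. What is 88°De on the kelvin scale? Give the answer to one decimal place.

314.5 K

Linear interpolation between the fixed points: C = (88 - 150) × 100 / (0 - 150) = 41.3333°C.
Then 41.3333 + 273.15 = 314.5 K.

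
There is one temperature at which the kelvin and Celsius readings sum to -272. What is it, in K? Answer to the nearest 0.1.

0.6 K

Let K be the kelvin reading. The Celsius reading is C = 1·K - 273.15.
Require K + C = -272: (2)·K - 273.15 = -272.
K = (-272 + 273.15) / (2) = 0.6.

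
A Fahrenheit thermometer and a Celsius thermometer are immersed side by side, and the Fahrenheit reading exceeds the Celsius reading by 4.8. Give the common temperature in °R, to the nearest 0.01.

Let x be the Fahrenheit reading; then the Celsius reading is 5/9·x - 17.7778.
(5/9·x - 17.7778) - x = -4.8  ⇒  (-4/9)·x = 12.9778  ⇒  x = -29.2000°F.
In Celsius: (-29.2 - 32) × 5/9 = -34.0000°C.
In Rankine: -34.0000 × 1.8 + 491.67 = 430.47°R.

430.47°R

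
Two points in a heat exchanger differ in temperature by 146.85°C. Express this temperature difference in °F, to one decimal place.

264.3°F

For a temperature interval the offset drops out; only the factor 1.8 applies.
146.85 × 1.8 = 264.3.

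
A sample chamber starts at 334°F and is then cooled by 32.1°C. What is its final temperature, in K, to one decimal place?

Initial temperature in Celsius: (334 - 32) × 5/9 = 167.7778°C.
Final Celsius temperature: 167.7778 - 32.1000 = 135.6778°C.
In kelvin: 135.6778 + 273.15 = 408.8 K.

408.8 K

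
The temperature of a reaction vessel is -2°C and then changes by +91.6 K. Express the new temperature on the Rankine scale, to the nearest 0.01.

652.95°R

The 91.6 K change is an interval; Kelvin and Celsius degrees are the same size, so ΔC = +91.6°C.
Final Celsius temperature: -2.0000 + 91.6000 = 89.6000°C.
In Rankine: 89.6000 × 1.8 + 491.67 = 652.95°R.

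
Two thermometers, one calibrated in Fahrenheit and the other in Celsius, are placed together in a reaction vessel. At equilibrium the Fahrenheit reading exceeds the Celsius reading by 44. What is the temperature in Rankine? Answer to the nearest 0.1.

518.7°R

Let x be the Fahrenheit reading; then the Celsius reading is 5/9·x - 17.7778.
(5/9·x - 17.7778) - x = -44  ⇒  (-4/9)·x = -26.2222  ⇒  x = 59.0000°F.
In Celsius: (59 - 32) × 5/9 = 15.0000°C.
In Rankine: 15.0000 × 1.8 + 491.67 = 518.7°R.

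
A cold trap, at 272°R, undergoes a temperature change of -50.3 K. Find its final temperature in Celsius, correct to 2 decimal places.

Initial temperature in Celsius: (272 - 491.67) × 5/9 = -122.0389°C.
The 50.3 K change is an interval; Kelvin and Celsius degrees are the same size, so ΔC = -50.3°C.
Final Celsius temperature: -122.0389 - 50.3000 = -172.3389°C.

-172.34°C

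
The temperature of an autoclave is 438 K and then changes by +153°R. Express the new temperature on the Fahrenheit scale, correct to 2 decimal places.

Initial temperature in Celsius: 438 - 273.15 = 164.8500°C.
The 153°R change is an interval, so only the factor 5/9 applies: +153 × 5/9 = +85.0000°C.
Final Celsius temperature: 164.8500 + 85.0000 = 249.8500°C.
In Fahrenheit: 249.8500 × 1.8 + 32 = 481.73°F.

481.73°F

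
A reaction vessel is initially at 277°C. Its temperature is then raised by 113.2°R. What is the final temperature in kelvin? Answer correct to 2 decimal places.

The 113.2°R change is an interval, so only the factor 5/9 applies: +113.2 × 5/9 = +62.8889°C.
Final Celsius temperature: 277.0000 + 62.8889 = 339.8889°C.
In kelvin: 339.8889 + 273.15 = 613.04 K.

613.04 K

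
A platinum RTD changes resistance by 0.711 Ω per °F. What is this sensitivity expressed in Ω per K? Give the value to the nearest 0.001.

Since only a temperature interval is involved, the additive offset between the scales drops out.
A change of 1 K is a change of 1.8°F, so per K the value is 0.711 × 1.8 = 1.280.

1.280 Ω per K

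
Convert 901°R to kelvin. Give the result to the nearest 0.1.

500.6 K

In Celsius: (901 - 491.67) × 5/9 = 227.4056°C.
In kelvin: 227.4056 + 273.15 = 500.6 K.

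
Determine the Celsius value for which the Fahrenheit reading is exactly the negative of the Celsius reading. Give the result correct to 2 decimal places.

Let C be the Celsius reading. The Fahrenheit reading is F = 1.8·C + 32.
Require F = -1·C: 1.8·C + 32 = -1·C.
(2.8)·C = -32  ⇒  C = -11.43.

-11.43°C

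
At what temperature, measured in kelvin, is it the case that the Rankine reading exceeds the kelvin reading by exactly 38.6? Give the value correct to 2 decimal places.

Let K be the kelvin reading. The Rankine reading is R = 1.8·K.
Require R - K = 38.6: (0.8)·K = 38.6.
K = (38.6) / (0.8) = 48.25.

48.25 K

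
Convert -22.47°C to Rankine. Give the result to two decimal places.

In Rankine: -22.4700 × 1.8 + 491.67 = 451.22°R.

451.22°R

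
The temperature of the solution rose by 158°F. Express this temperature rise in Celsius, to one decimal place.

An interval of 1°F corresponds to 5/9°C.
158 × 5/9 = 87.8.

87.8°C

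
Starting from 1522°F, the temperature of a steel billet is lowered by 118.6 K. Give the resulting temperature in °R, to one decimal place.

1768.2°R

Initial temperature in Celsius: (1522 - 32) × 5/9 = 827.7778°C.
The 118.6 K change is an interval; Kelvin and Celsius degrees are the same size, so ΔC = -118.6°C.
Final Celsius temperature: 827.7778 - 118.6000 = 709.1778°C.
In Rankine: 709.1778 × 1.8 + 491.67 = 1768.2°R.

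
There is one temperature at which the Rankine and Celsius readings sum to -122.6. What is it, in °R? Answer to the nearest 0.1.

Let R be the Rankine reading. The Celsius reading is C = 5/9·R - 273.15.
Require R + C = -122.6: (14/9)·R - 273.15 = -122.6.
R = (-122.6 + 273.15) / (14/9) = 96.8.

96.8°R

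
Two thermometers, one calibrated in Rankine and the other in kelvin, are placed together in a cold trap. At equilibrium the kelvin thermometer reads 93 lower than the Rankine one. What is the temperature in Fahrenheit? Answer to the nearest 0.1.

Let x be the Rankine reading; then the kelvin reading is 5/9·x.
(5/9·x) - x = -93  ⇒  (-4/9)·x = -93  ⇒  x = 209.2500°R.
In Celsius: (209.25 - 491.67) × 5/9 = -156.9000°C.
In Fahrenheit: -156.9000 × 1.8 + 32 = -250.4°F.

-250.4°F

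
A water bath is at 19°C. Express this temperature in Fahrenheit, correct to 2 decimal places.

66.20°F

In Fahrenheit: 19.0000 × 1.8 + 32 = 66.20°F.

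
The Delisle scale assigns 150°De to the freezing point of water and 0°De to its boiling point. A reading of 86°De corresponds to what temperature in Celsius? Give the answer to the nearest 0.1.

42.7°C

Linear interpolation between the fixed points: C = (86 - 150) × 100 / (0 - 150) = 42.6667°C.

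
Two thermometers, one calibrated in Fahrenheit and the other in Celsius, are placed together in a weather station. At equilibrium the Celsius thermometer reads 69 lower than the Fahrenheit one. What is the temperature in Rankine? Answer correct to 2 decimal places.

574.92°R

Let x be the Fahrenheit reading; then the Celsius reading is 5/9·x - 17.7778.
(5/9·x - 17.7778) - x = -69  ⇒  (-4/9)·x = -51.2222  ⇒  x = 115.2500°F.
In Celsius: (115.25 - 32) × 5/9 = 46.2500°C.
In Rankine: 46.2500 × 1.8 + 491.67 = 574.92°R.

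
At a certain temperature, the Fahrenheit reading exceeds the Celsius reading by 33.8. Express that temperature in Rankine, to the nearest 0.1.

495.7°R

Let x be the Celsius reading; then the Fahrenheit reading is 1.8·x + 32.
(1.8·x + 32) - x = 33.8  ⇒  (0.8)·x = 1.8  ⇒  x = 2.2500°C.
In Rankine: 2.2500 × 1.8 + 491.67 = 495.7°R.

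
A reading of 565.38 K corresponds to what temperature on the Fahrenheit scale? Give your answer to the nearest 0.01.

In Celsius: 565.38 - 273.15 = 292.2300°C.
In Fahrenheit: 292.2300 × 1.8 + 32 = 558.01°F.

558.01°F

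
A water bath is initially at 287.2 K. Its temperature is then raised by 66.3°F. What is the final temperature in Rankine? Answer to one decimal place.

583.3°R

Initial temperature in Celsius: 287.2 - 273.15 = 14.0500°C.
The 66.3°F change is an interval, so only the factor 5/9 applies: +66.3 × 5/9 = +36.8333°C.
Final Celsius temperature: 14.0500 + 36.8333 = 50.8833°C.
In Rankine: 50.8833 × 1.8 + 491.67 = 583.3°R.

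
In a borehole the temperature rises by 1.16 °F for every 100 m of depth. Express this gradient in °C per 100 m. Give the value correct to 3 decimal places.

0.644 °C/100 m

Since only a temperature interval is involved, the additive offset between the scales drops out.
A change of 1°F is a change of 5/9°C, so 1.16 × 5/9 = 0.644.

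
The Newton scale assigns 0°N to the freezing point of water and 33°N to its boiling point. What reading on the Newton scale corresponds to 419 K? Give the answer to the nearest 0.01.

48.13°N

First in Celsius: 419 - 273.15 = 145.8500°C.
Linearly onto the Newton scale: 0 + (145.8500 / 100) × (33 - 0) = 48.13°N.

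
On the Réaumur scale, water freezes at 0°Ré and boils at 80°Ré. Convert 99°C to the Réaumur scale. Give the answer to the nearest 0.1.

Linearly onto the Réaumur scale: 0 + (99.0000 / 100) × (80 - 0) = 79.2°Ré.

79.2°Ré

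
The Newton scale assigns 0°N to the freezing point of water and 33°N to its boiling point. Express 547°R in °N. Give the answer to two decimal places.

10.14°N

First in Celsius: (547 - 491.67) × 5/9 = 30.7389°C.
Linearly onto the Newton scale: 0 + (30.7389 / 100) × (33 - 0) = 10.14°N.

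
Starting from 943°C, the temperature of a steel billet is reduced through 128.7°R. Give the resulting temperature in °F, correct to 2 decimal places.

The 128.7°R change is an interval, so only the factor 5/9 applies: -128.7 × 5/9 = -71.5000°C.
Final Celsius temperature: 943.0000 - 71.5000 = 871.5000°C.
In Fahrenheit: 871.5000 × 1.8 + 32 = 1600.70°F.

1600.70°F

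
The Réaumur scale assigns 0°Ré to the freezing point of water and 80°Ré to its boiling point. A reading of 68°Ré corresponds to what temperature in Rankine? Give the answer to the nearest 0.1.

Linear interpolation between the fixed points: C = (68 - 0) × 100 / (80 - 0) = 85.0000°C.
Then 85.0000 × 1.8 + 491.67 = 644.7°R.

644.7°R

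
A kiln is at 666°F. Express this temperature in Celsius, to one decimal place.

352.2°C

In Celsius: (666 - 32) × 5/9 = 352.2222°C.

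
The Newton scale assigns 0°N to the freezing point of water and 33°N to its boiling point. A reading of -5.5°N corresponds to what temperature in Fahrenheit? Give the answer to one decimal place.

2.0°F

Linear interpolation between the fixed points: C = (-5.5 - 0) × 100 / (33 - 0) = -16.6667°C.
Then -16.6667 × 1.8 + 32 = 2.0°F.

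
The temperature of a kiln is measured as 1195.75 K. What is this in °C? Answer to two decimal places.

922.60°C

In Celsius: 1195.75 - 273.15 = 922.6000°C.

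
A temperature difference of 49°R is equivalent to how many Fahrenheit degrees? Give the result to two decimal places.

49.00°F

Rankine and Fahrenheit degrees are the same size, so the interval is unchanged: 49.00.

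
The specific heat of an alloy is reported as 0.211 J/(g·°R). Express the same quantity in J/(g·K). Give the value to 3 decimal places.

Since only a temperature interval is involved, the additive offset between the scales drops out.
A change of 1 K is a change of 1.8°R, so per K the value is 0.211 × 1.8 = 0.380.

0.380 J/(g·K)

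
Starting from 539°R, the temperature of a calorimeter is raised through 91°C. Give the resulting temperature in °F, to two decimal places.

243.13°F

Initial temperature in Celsius: (539 - 491.67) × 5/9 = 26.2944°C.
Final Celsius temperature: 26.2944 + 91.0000 = 117.2944°C.
In Fahrenheit: 117.2944 × 1.8 + 32 = 243.13°F.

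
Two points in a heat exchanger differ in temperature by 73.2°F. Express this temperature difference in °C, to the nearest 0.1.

Only the scale ratio 5/9 matters for a change in temperature.
73.2 × 5/9 = 40.7.

40.7°C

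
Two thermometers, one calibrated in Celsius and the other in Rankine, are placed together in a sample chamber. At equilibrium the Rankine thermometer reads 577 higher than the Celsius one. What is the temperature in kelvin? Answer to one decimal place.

Let x be the Celsius reading; then the Rankine reading is 1.8·x + 491.67.
(1.8·x + 491.67) - x = 577  ⇒  (0.8)·x = 85.33  ⇒  x = 106.6625°C.
In kelvin: 106.6625 + 273.15 = 379.8 K.

379.8 K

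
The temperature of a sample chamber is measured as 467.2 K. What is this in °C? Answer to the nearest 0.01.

In Celsius: 467.2 - 273.15 = 194.0500°C.

194.05°C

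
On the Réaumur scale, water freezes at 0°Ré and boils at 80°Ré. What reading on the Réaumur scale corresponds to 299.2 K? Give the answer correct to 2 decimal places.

20.84°Ré

First in Celsius: 299.2 - 273.15 = 26.0500°C.
Linearly onto the Réaumur scale: 0 + (26.0500 / 100) × (80 - 0) = 20.84°Ré.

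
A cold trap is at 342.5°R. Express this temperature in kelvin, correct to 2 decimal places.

In Celsius: (342.5 - 491.67) × 5/9 = -82.8722°C.
In kelvin: -82.8722 + 273.15 = 190.28 K.

190.28 K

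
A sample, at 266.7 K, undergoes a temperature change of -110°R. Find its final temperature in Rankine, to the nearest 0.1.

Initial temperature in Celsius: 266.7 - 273.15 = -6.4500°C.
The 110°R change is an interval, so only the factor 5/9 applies: -110 × 5/9 = -61.1111°C.
Final Celsius temperature: -6.4500 - 61.1111 = -67.5611°C.
In Rankine: -67.5611 × 1.8 + 491.67 = 370.1°R.

370.1°R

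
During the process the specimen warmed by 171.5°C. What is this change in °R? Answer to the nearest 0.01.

An interval of 1°C corresponds to 1.8°R.
171.5 × 1.8 = 308.70.

308.70°R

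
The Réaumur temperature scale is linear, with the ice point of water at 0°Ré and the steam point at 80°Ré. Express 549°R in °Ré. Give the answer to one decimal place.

First in Celsius: (549 - 491.67) × 5/9 = 31.8500°C.
Linearly onto the Réaumur scale: 0 + (31.8500 / 100) × (80 - 0) = 25.5°Ré.

25.5°Ré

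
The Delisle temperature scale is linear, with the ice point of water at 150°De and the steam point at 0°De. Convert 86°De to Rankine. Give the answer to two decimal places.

Linear interpolation between the fixed points: C = (86 - 150) × 100 / (0 - 150) = 42.6667°C.
Then 42.6667 × 1.8 + 491.67 = 568.47°R.

568.47°R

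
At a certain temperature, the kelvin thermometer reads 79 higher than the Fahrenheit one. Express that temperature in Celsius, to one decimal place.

202.7°C

Let x be the Fahrenheit reading; then the kelvin reading is 5/9·x + 255.372.
(5/9·x + 255.372) - x = 79  ⇒  (-4/9)·x = -176.372  ⇒  x = 396.8375°F.
In Celsius: (396.8375 - 32) × 5/9 = 202.7°C.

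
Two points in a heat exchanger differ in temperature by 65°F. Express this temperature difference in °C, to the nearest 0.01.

Only the scale ratio 5/9 matters for a change in temperature.
65 × 5/9 = 36.11.

36.11°C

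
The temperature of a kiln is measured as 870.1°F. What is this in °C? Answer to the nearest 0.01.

In Celsius: (870.1 - 32) × 5/9 = 465.6111°C.

465.61°C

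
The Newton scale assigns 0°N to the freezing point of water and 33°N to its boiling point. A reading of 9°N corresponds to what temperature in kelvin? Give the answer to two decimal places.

300.42 K

Linear interpolation between the fixed points: C = (9 - 0) × 100 / (33 - 0) = 27.2727°C.
Then 27.2727 + 273.15 = 300.42 K.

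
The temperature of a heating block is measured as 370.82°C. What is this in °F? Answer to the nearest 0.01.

In Fahrenheit: 370.8200 × 1.8 + 32 = 699.48°F.

699.48°F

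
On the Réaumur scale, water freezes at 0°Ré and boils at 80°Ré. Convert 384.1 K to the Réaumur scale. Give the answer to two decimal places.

First in Celsius: 384.1 - 273.15 = 110.9500°C.
Linearly onto the Réaumur scale: 0 + (110.9500 / 100) × (80 - 0) = 88.76°Ré.

88.76°Ré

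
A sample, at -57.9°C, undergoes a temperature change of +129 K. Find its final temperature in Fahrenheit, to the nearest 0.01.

159.98°F

The 129 K change is an interval; Kelvin and Celsius degrees are the same size, so ΔC = +129°C.
Final Celsius temperature: -57.9000 + 129.0000 = 71.1000°C.
In Fahrenheit: 71.1000 × 1.8 + 32 = 159.98°F.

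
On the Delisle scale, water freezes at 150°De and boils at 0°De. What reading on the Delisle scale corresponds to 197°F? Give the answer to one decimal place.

First in Celsius: (197 - 32) × 5/9 = 91.6667°C.
Linearly onto the Delisle scale: 150 + (91.6667 / 100) × (0 - 150) = 12.5°De.

12.5°De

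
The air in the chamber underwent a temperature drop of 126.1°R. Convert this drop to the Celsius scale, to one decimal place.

For a temperature interval the offset drops out; only the factor 5/9 applies.
126.1 × 5/9 = 70.1.

70.1°C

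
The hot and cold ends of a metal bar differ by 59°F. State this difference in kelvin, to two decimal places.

For a temperature interval the offset drops out; only the factor 5/9 applies.
59 × 5/9 = 32.78.

32.78 K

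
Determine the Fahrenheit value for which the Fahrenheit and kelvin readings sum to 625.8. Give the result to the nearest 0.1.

238.1°F

Let F be the Fahrenheit reading. The kelvin reading is K = 5/9·F + 255.372.
Require F + K = 625.8: (14/9)·F + 255.372 = 625.8.
F = (625.8 - 255.372) / (14/9) = 238.1.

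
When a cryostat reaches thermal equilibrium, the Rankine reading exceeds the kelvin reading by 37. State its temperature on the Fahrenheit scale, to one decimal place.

-376.4°F

Let x be the kelvin reading; then the Rankine reading is 1.8·x.
(1.8·x) - x = 37  ⇒  (0.8)·x = 37  ⇒  x = 46.2500 K.
In Celsius: 46.25 - 273.15 = -226.9000°C.
In Fahrenheit: -226.9000 × 1.8 + 32 = -376.4°F.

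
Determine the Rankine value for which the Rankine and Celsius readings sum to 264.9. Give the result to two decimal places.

Let R be the Rankine reading. The Celsius reading is C = 5/9·R - 273.15.
Require R + C = 264.9: (14/9)·R - 273.15 = 264.9.
R = (264.9 + 273.15) / (14/9) = 345.89.

345.89°R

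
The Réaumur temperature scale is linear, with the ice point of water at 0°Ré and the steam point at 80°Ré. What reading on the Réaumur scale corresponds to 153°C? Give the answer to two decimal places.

Linearly onto the Réaumur scale: 0 + (153.0000 / 100) × (80 - 0) = 122.40°Ré.

122.40°Ré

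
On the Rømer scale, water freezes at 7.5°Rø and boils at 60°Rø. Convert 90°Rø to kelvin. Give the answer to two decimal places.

430.29 K

Linear interpolation between the fixed points: C = (90 - 7.5) × 100 / (60 - 7.5) = 157.1429°C.
Then 157.1429 + 273.15 = 430.29 K.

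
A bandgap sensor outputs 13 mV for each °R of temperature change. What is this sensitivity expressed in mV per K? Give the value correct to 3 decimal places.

The quantity depends on a temperature interval, so only the ratio of degree sizes applies; the offset between the scales is irrelevant.
A change of 1 K is a change of 1.8°R, so per K the value is 13 × 1.8 = 23.400.

23.400 mV per K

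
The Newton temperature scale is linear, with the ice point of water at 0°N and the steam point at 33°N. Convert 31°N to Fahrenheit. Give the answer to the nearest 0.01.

201.09°F

Linear interpolation between the fixed points: C = (31 - 0) × 100 / (33 - 0) = 93.9394°C.
Then 93.9394 × 1.8 + 32 = 201.09°F.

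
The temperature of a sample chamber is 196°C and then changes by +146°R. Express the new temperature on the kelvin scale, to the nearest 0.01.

550.26 K

The 146°R change is an interval, so only the factor 5/9 applies: +146 × 5/9 = +81.1111°C.
Final Celsius temperature: 196.0000 + 81.1111 = 277.1111°C.
In kelvin: 277.1111 + 273.15 = 550.26 K.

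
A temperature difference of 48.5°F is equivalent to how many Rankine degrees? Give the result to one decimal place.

Fahrenheit and Rankine degrees are the same size, so the interval is unchanged: 48.5.

48.5°R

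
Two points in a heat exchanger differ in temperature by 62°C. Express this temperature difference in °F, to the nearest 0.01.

An interval of 1°C corresponds to 1.8°F.
62 × 1.8 = 111.60.

111.60°F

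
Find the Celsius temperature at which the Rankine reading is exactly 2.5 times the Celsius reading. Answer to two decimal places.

702.39°C

Let C be the Celsius reading. The Rankine reading is R = 1.8·C + 491.67.
Require R = 2.5·C: 1.8·C + 491.67 = 2.5·C.
(-0.7)·C = -491.67  ⇒  C = 702.39.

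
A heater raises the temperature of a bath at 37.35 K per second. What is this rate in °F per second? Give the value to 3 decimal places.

67.230 °F/second

Since only a temperature interval is involved, the additive offset between the scales drops out.
A change of 1 K is a change of 1.8°F, so 37.35 × 1.8 = 67.230.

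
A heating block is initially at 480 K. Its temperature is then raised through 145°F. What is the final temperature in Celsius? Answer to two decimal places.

287.41°C

Initial temperature in Celsius: 480 - 273.15 = 206.8500°C.
The 145°F change is an interval, so only the factor 5/9 applies: +145 × 5/9 = +80.5556°C.
Final Celsius temperature: 206.8500 + 80.5556 = 287.4056°C.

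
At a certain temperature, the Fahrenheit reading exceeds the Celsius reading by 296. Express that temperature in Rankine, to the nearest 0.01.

Let x be the Celsius reading; then the Fahrenheit reading is 1.8·x + 32.
(1.8·x + 32) - x = 296  ⇒  (0.8)·x = 264  ⇒  x = 330.0000°C.
In Rankine: 330.0000 × 1.8 + 491.67 = 1085.67°R.

1085.67°R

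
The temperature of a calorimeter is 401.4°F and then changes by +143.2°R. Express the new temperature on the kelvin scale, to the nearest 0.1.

Initial temperature in Celsius: (401.4 - 32) × 5/9 = 205.2222°C.
The 143.2°R change is an interval, so only the factor 5/9 applies: +143.2 × 5/9 = +79.5556°C.
Final Celsius temperature: 205.2222 + 79.5556 = 284.7778°C.
In kelvin: 284.7778 + 273.15 = 557.9 K.

557.9 K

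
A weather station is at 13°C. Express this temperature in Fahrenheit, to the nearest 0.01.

In Fahrenheit: 13.0000 × 1.8 + 32 = 55.40°F.

55.40°F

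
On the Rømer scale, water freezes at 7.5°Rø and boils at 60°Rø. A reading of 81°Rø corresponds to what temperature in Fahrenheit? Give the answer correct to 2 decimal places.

284.00°F

Linear interpolation between the fixed points: C = (81 - 7.5) × 100 / (60 - 7.5) = 140.0000°C.
Then 140.0000 × 1.8 + 32 = 284.00°F.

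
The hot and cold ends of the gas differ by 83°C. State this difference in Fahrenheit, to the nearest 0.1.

Only the scale ratio 1.8 matters for a change in temperature.
83 × 1.8 = 149.4.

149.4°F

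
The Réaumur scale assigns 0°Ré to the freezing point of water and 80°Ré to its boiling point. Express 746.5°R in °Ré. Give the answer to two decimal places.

First in Celsius: (746.5 - 491.67) × 5/9 = 141.5722°C.
Linearly onto the Réaumur scale: 0 + (141.5722 / 100) × (80 - 0) = 113.26°Ré.

113.26°Ré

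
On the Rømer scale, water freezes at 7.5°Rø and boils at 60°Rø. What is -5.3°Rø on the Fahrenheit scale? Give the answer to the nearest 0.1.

-11.9°F

Linear interpolation between the fixed points: C = (-5.3 - 7.5) × 100 / (60 - 7.5) = -24.3810°C.
Then -24.3810 × 1.8 + 32 = -11.9°F.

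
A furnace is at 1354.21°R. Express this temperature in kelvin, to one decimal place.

752.3 K

In Celsius: (1354.21 - 491.67) × 5/9 = 479.1889°C.
In kelvin: 479.1889 + 273.15 = 752.3 K.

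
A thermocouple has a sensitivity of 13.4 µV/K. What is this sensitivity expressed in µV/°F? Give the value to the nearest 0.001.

The quantity depends on a temperature interval, so only the ratio of degree sizes applies; the offset between the scales is irrelevant.
A change of 1°F is a change of 5/9 K, so per °F the value is 13.4 × 5/9 = 7.444.

7.444 µV/°F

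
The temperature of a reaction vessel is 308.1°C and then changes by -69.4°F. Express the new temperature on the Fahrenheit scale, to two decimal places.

517.18°F

The 69.4°F change is an interval, so only the factor 5/9 applies: -69.4 × 5/9 = -38.5556°C.
Final Celsius temperature: 308.1000 - 38.5556 = 269.5444°C.
In Fahrenheit: 269.5444 × 1.8 + 32 = 517.18°F.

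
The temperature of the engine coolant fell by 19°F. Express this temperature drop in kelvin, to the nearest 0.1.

10.6 K

For a temperature interval the offset drops out; only the factor 5/9 applies.
19 × 5/9 = 10.6.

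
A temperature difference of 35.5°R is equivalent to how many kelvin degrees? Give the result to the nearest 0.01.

19.72 K

For a temperature interval the offset drops out; only the factor 5/9 applies.
35.5 × 5/9 = 19.72.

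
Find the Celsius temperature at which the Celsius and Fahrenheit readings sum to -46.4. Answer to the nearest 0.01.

Let C be the Celsius reading. The Fahrenheit reading is F = 1.8·C + 32.
Require C + F = -46.4: (2.8)·C + 32 = -46.4.
C = (-46.4 - 32) / (2.8) = -28.00.

-28.00°C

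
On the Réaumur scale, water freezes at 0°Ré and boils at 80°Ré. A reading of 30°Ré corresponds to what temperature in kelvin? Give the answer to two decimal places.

310.65 K

Linear interpolation between the fixed points: C = (30 - 0) × 100 / (80 - 0) = 37.5000°C.
Then 37.5000 + 273.15 = 310.65 K.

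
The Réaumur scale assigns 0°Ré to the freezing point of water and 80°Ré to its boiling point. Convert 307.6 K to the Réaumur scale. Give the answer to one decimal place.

27.6°Ré

First in Celsius: 307.6 - 273.15 = 34.4500°C.
Linearly onto the Réaumur scale: 0 + (34.4500 / 100) × (80 - 0) = 27.6°Ré.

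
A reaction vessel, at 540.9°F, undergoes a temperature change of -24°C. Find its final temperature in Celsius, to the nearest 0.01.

Initial temperature in Celsius: (540.9 - 32) × 5/9 = 282.7222°C.
Final Celsius temperature: 282.7222 - 24.0000 = 258.7222°C.

258.72°C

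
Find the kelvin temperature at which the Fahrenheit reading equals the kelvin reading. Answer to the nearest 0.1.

Let K be the kelvin reading. The Fahrenheit reading is F = 1.8·K - 459.67.
Set F = K: 1.8·K - 459.67 = K.
(0.8)·K = 459.67  ⇒  K = 574.6.

574.6 K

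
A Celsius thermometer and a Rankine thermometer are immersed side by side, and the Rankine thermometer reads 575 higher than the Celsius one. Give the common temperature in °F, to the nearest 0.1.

219.5°F

Let x be the Celsius reading; then the Rankine reading is 1.8·x + 491.67.
(1.8·x + 491.67) - x = 575  ⇒  (0.8)·x = 83.33  ⇒  x = 104.1625°C.
In Fahrenheit: 104.1625 × 1.8 + 32 = 219.5°F.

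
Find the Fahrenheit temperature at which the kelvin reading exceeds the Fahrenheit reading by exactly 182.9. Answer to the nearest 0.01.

Let F be the Fahrenheit reading. The kelvin reading is K = 5/9·F + 255.372.
Require K - F = 182.9: (-4/9)·F + 255.372 = 182.9.
F = (182.9 - 255.372) / (-4/9) = 163.06.

163.06°F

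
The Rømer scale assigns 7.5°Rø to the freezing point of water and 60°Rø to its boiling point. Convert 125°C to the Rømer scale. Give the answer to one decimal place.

Linearly onto the Rømer scale: 7.5 + (125.0000 / 100) × (60 - 7.5) = 73.1°Rø.

73.1°Rø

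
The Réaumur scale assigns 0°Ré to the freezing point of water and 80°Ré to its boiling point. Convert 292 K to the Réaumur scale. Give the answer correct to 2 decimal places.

15.08°Ré

First in Celsius: 292 - 273.15 = 18.8500°C.
Linearly onto the Réaumur scale: 0 + (18.8500 / 100) × (80 - 0) = 15.08°Ré.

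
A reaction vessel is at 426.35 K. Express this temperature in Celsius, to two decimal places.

In Celsius: 426.35 - 273.15 = 153.2000°C.

153.20°C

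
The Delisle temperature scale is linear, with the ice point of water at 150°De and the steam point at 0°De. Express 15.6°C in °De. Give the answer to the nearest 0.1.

Linearly onto the Delisle scale: 150 + (15.6000 / 100) × (0 - 150) = 126.6°De.

126.6°De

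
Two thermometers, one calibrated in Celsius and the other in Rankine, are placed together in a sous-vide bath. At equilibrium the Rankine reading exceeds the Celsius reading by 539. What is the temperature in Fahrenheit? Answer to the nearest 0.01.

138.49°F

Let x be the Celsius reading; then the Rankine reading is 1.8·x + 491.67.
(1.8·x + 491.67) - x = 539  ⇒  (0.8)·x = 47.33  ⇒  x = 59.1625°C.
In Fahrenheit: 59.1625 × 1.8 + 32 = 138.49°F.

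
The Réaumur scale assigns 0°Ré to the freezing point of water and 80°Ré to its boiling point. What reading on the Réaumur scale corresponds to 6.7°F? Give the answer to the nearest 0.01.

-11.24°Ré

First in Celsius: (6.7 - 32) × 5/9 = -14.0556°C.
Linearly onto the Réaumur scale: 0 + (-14.0556 / 100) × (80 - 0) = -11.24°Ré.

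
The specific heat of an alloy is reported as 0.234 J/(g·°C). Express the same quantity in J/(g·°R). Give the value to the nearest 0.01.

Since only a temperature interval is involved, the additive offset between the scales drops out.
A change of 1°R is a change of 5/9°C, so per °R the value is 0.234 × 5/9 = 0.13.

0.13 J/(g·°R)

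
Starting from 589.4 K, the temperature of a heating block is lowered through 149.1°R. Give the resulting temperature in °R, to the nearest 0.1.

Initial temperature in Celsius: 589.4 - 273.15 = 316.2500°C.
The 149.1°R change is an interval, so only the factor 5/9 applies: -149.1 × 5/9 = -82.8333°C.
Final Celsius temperature: 316.2500 - 82.8333 = 233.4167°C.
In Rankine: 233.4167 × 1.8 + 491.67 = 911.8°R.

911.8°R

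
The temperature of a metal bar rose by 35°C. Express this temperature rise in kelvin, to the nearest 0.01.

35.00 K

Celsius and kelvin degrees are the same size, so the interval is unchanged: 35.00.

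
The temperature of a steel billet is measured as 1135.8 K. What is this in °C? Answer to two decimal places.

862.65°C

In Celsius: 1135.8 - 273.15 = 862.6500°C.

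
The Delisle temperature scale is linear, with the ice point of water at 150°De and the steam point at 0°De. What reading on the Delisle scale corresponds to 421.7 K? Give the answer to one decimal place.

-72.8°De

First in Celsius: 421.7 - 273.15 = 148.5500°C.
Linearly onto the Delisle scale: 150 + (148.5500 / 100) × (0 - 150) = -72.8°De.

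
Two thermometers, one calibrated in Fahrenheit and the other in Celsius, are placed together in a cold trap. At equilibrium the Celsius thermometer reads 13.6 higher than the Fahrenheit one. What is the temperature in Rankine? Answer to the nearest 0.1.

389.1°R

Let x be the Fahrenheit reading; then the Celsius reading is 5/9·x - 17.7778.
(5/9·x - 17.7778) - x = 13.6  ⇒  (-4/9)·x = 31.3778  ⇒  x = -70.6000°F.
In Celsius: (-70.6 - 32) × 5/9 = -57.0000°C.
In Rankine: -57.0000 × 1.8 + 491.67 = 389.1°R.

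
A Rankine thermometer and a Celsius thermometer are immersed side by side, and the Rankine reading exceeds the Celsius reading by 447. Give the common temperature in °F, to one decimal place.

Let x be the Rankine reading; then the Celsius reading is 5/9·x - 273.15.
(5/9·x - 273.15) - x = -447  ⇒  (-4/9)·x = -173.85  ⇒  x = 391.1625°R.
In Celsius: (391.1625 - 491.67) × 5/9 = -55.8375°C.
In Fahrenheit: -55.8375 × 1.8 + 32 = -68.5°F.

-68.5°F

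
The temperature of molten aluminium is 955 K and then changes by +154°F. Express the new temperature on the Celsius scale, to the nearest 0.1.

767.4°C

Initial temperature in Celsius: 955 - 273.15 = 681.8500°C.
The 154°F change is an interval, so only the factor 5/9 applies: +154 × 5/9 = +85.5556°C.
Final Celsius temperature: 681.8500 + 85.5556 = 767.4056°C.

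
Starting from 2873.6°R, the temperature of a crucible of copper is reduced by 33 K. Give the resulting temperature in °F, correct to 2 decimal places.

Initial temperature in Celsius: (2873.6 - 491.67) × 5/9 = 1323.2944°C.
The 33 K change is an interval; Kelvin and Celsius degrees are the same size, so ΔC = -33°C.
Final Celsius temperature: 1323.2944 - 33.0000 = 1290.2944°C.
In Fahrenheit: 1290.2944 × 1.8 + 32 = 2354.53°F.

2354.53°F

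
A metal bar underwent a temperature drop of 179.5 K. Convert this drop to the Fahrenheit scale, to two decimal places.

323.10°F

Only the scale ratio 1.8 matters for a change in temperature.
179.5 × 1.8 = 323.10.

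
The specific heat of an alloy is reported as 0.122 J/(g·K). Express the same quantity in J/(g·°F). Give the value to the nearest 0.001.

0.068 J/(g·°F)

Since only a temperature interval is involved, the additive offset between the scales drops out.
A change of 1°F is a change of 5/9 K, so per °F the value is 0.122 × 5/9 = 0.068.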